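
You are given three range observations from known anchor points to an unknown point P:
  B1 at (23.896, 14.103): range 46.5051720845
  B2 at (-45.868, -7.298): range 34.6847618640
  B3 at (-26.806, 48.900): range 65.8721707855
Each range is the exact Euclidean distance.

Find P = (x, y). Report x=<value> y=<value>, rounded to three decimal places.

x=-12.122 y=-15.315

eq1: (x − 23.896)² + (y − 14.103)² = 46.5051720845²
eq2: (x + 45.868)² + (y + 7.298)² = 34.6847618640²
eq3: (x + 26.806)² + (y − 48.900)² = 65.8721707855²
eq3−eq2, eq3−eq1 (x²,y² cancel):
  -38.124·x − 112.396·y = 2183.472770
  101.404·x − 69.594·y = -163.446358
det = -38.124·-69.594 − -112.396·101.404 = 14050.605640
x = (2183.472770·-69.594 − -112.396·-163.446358) / 14050.605640 = -12.122418
y = (-38.124·-163.446358 − 2183.472770·101.404) / 14050.605640 = -15.314759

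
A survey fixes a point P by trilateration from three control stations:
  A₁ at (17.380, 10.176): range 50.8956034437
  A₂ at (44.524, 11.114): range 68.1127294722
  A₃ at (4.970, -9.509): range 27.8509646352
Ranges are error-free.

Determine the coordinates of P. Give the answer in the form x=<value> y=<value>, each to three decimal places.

eq1: (x − 17.380)² + (y − 10.176)² = 50.8956034437²
eq2: (x − 44.524)² + (y − 11.114)² = 68.1127294722²
eq3: (x − 4.970)² + (y + 9.509)² = 27.8509646352²
eq2−eq3, eq2−eq1 (x²,y² cancel):
  -79.108·x − 41.246·y = 1872.882094
  -54.288·x − 1.876·y = 348.689270
det = -79.108·-1.876 − -41.246·-54.288 = -2090.756240
x = (1872.882094·-1.876 − -41.246·348.689270) / -2090.756240 = -5.198363
y = (-79.108·348.689270 − 1872.882094·-54.288) / -2090.756240 = -35.437375

x=-5.198 y=-35.437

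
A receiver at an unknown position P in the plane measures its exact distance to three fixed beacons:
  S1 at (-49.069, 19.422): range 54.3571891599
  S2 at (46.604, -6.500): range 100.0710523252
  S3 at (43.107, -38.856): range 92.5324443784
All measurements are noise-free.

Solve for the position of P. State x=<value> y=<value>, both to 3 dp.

x=-49.342 y=-34.935

eq1: (x + 49.069)² + (y − 19.422)² = 54.3571891599²
eq2: (x − 46.604)² + (y + 6.500)² = 100.0710523252²
eq3: (x − 43.107)² + (y + 38.856)² = 92.5324443784²
eq1−eq2, eq1−eq3 (x²,y² cancel):
  191.346·x − 51.844·y = -7630.309529
  184.352·x − 116.556·y = -5024.527909
det = 191.346·-116.556 − -51.844·184.352 = -12744.979288
x = (-7630.309529·-116.556 − -51.844·-5024.527909) / -12744.979288 = -49.342311
y = (191.346·-5024.527909 − -7630.309529·184.352) / -12744.979288 = -34.934502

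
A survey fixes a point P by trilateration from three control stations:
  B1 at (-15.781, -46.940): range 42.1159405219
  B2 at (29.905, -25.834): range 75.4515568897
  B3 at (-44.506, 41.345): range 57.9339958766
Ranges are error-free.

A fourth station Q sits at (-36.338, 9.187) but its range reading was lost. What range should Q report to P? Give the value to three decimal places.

27.184

eq1: (x + 15.781)² + (y + 46.940)² = 42.1159405219²
eq2: (x − 29.905)² + (y + 25.834)² = 75.4515568897²
eq3: (x + 44.506)² + (y − 41.345)² = 57.9339958766²
eq3−eq2, eq3−eq1 (x²,y² cancel):
  148.822·x − 134.358·y = -4465.078039
  57.450·x − 176.570·y = 344.805932
det = 148.822·-176.570 − -134.358·57.450 = -18558.633440
x = (-4465.078039·-176.570 − -134.358·344.805932) / -18558.633440 = -44.977787
y = (148.822·344.805932 − -4465.078039·57.450) / -18558.633440 = -16.587075
|P − Q| = √((-44.977787 − -36.338)² + (-16.587075 − 9.187)²) = 27.183614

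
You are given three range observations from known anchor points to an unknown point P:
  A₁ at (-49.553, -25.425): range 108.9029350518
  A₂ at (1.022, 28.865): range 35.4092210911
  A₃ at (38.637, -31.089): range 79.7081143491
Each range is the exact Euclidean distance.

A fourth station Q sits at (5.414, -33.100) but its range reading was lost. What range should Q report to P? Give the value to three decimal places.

85.153

eq1: (x + 49.553)² + (y + 25.425)² = 108.9029350518²
eq2: (x − 1.022)² + (y − 28.865)² = 35.4092210911²
eq3: (x − 38.637)² + (y + 31.089)² = 79.7081143491²
eq2−eq3, eq2−eq1 (x²,y² cancel):
  75.230·x − 119.908·y = -3474.459574
  -101.150·x − 108.580·y = -8338.338600
det = 75.230·-108.580 − -119.908·-101.150 = -20297.167600
x = (-3474.459574·-108.580 − -119.908·-8338.338600) / -20297.167600 = 30.673082
y = (75.230·-8338.338600 − -3474.459574·-101.150) / -20297.167600 = 48.220265
|P − Q| = √((30.673082 − 5.414)² + (48.220265 − -33.100)²) = 85.152843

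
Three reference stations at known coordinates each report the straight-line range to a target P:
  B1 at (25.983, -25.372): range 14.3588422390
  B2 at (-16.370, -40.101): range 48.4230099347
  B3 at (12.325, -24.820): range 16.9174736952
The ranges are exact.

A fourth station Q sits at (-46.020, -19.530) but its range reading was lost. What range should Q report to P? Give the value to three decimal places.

eq1: (x − 25.983)² + (y + 25.372)² = 14.3588422390²
eq2: (x + 16.370)² + (y + 40.101)² = 48.4230099347²
eq3: (x − 12.325)² + (y + 24.820)² = 16.9174736952²
eq2−eq3, eq2−eq1 (x²,y² cancel):
  57.390·x + 30.562·y = 950.457899
  84.706·x + 29.458·y = 1581.399113
det = 57.390·29.458 − 30.562·84.706 = -898.190152
x = (950.457899·29.458 − 30.562·1581.399113) / -898.190152 = 22.636778
y = (57.390·1581.399113 − 950.457899·84.706) / -898.190152 = -11.408507
|P − Q| = √((22.636778 − -46.020)² + (-11.408507 − -19.530)²) = 69.135460

69.135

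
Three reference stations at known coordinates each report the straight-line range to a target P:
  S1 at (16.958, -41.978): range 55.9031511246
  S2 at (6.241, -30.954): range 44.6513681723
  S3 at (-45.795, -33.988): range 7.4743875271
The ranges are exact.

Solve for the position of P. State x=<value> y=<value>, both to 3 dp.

eq1: (x − 16.958)² + (y + 41.978)² = 55.9031511246²
eq2: (x − 6.241)² + (y + 30.954)² = 44.6513681723²
eq3: (x + 45.795)² + (y + 33.988)² = 7.4743875271²
eq1−eq2, eq1−eq3 (x²,y² cancel):
  -21.434·x + 22.048·y = 78.791575
  -125.506·x + 15.980·y = 4271.935758
det = -21.434·15.980 − 22.048·-125.506 = 2424.640968
x = (78.791575·15.980 − 22.048·4271.935758) / 2424.640968 = -38.326726
y = (-21.434·4271.935758 − 78.791575·-125.506) / 2424.640968 = -33.685753

x=-38.327 y=-33.686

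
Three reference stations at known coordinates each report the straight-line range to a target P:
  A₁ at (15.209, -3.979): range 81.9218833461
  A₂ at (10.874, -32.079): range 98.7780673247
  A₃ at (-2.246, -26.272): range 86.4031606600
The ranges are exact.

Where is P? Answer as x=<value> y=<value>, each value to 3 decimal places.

eq1: (x − 15.209)² + (y + 3.979)² = 81.9218833461²
eq2: (x − 10.874)² + (y + 32.079)² = 98.7780673247²
eq3: (x + 2.246)² + (y + 26.272)² = 86.4031606600²
eq3−eq2, eq3−eq1 (x²,y² cancel):
  26.240·x − 11.614·y = -1839.556795
  34.910·x + 44.586·y = 306.194823
det = 26.240·44.586 − -11.614·34.910 = 1575.381380
x = (-1839.556795·44.586 − -11.614·306.194823) / 1575.381380 = -49.805294
y = (26.240·306.194823 − -1839.556795·34.910) / 1575.381380 = 45.864120

x=-49.805 y=45.864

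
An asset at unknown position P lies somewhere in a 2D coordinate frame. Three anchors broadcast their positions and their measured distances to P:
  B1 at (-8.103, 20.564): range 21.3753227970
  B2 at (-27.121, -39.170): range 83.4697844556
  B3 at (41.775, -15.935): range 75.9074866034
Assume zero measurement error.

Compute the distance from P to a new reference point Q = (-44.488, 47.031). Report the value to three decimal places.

37.480

eq1: (x + 8.103)² + (y − 20.564)² = 21.3753227970²
eq2: (x + 27.121)² + (y + 39.170)² = 83.4697844556²
eq3: (x − 41.775)² + (y + 15.935)² = 75.9074866034²
eq3−eq1, eq3−eq2 (x²,y² cancel):
  -99.756·x + 72.998·y = 3794.503953
  -137.792·x − 46.470·y = -934.495704
det = -99.756·-46.470 − 72.998·-137.792 = 14694.201736
x = (3794.503953·-46.470 − 72.998·-934.495704) / 14694.201736 = -7.357615
y = (-99.756·-934.495704 − 3794.503953·-137.792) / 14694.201736 = 41.926323
|P − Q| = √((-7.357615 − -44.488)² + (41.926323 − 47.031)²) = 37.479637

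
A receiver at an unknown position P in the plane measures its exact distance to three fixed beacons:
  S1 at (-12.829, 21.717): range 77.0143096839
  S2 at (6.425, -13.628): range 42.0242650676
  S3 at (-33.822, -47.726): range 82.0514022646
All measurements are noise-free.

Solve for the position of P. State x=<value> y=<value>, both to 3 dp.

eq1: (x + 12.829)² + (y − 21.717)² = 77.0143096839²
eq2: (x − 6.425)² + (y + 13.628)² = 42.0242650676²
eq3: (x + 33.822)² + (y + 47.726)² = 82.0514022646²
eq2−eq1, eq2−eq3 (x²,y² cancel):
  -38.508·x + 70.690·y = -3755.956721
  -80.494·x − 68.196·y = -1771.698008
det = -38.508·-68.196 − 70.690·-80.494 = 8316.212428
x = (-3755.956721·-68.196 − 70.690·-1771.698008) / 8316.212428 = 45.860127
y = (-38.508·-1771.698008 − -3755.956721·-80.494) / 8316.212428 = -28.150728

x=45.860 y=-28.151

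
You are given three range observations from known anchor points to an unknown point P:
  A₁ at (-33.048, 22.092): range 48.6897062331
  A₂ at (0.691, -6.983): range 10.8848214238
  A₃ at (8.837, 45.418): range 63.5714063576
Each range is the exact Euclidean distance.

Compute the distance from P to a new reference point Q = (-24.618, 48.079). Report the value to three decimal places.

eq1: (x + 33.048)² + (y − 22.092)² = 48.6897062331²
eq2: (x − 0.691)² + (y + 6.983)² = 10.8848214238²
eq3: (x − 8.837)² + (y − 45.418)² = 63.5714063576²
eq1−eq2, eq1−eq3 (x²,y² cancel):
  67.478·x − 58.150·y = 721.221158
  83.770·x + 46.652·y = -1109.975688
det = 67.478·46.652 − -58.150·83.770 = 8019.209156
x = (721.221158·46.652 − -58.150·-1109.975688) / 8019.209156 = -3.853083
y = (67.478·-1109.975688 − 721.221158·83.770) / 8019.209156 = -16.873938
|P − Q| = √((-3.853083 − -24.618)² + (-16.873938 − 48.079)²) = 68.191392

68.191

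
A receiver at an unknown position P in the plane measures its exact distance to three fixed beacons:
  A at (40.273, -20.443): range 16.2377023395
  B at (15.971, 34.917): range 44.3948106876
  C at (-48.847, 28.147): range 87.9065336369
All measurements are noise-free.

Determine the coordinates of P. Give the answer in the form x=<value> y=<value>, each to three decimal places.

eq1: (x − 40.273)² + (y + 20.443)² = 16.2377023395²
eq2: (x − 15.971)² + (y − 34.917)² = 44.3948106876²
eq3: (x + 48.847)² + (y − 28.147)² = 87.9065336369²
eq1−eq3, eq1−eq2 (x²,y² cancel):
  -178.240·x + 97.180·y = -6325.443439
  -48.604·x + 110.720·y = -2272.797287
det = -178.240·110.720 − 97.180·-48.604 = -15011.396080
x = (-6325.443439·110.720 − 97.180·-2272.797287) / -15011.396080 = 31.941243
y = (-178.240·-2272.797287 − -6325.443439·-48.604) / -15011.396080 = -6.505826

x=31.941 y=-6.506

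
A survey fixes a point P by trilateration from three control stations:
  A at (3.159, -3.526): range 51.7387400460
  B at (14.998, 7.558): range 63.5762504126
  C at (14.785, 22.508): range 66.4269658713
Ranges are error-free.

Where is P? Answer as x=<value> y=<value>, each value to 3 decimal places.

eq1: (x − 3.159)² + (y + 3.526)² = 51.7387400460²
eq2: (x − 14.998)² + (y − 7.558)² = 63.5762504126²
eq3: (x − 14.785)² + (y − 22.508)² = 66.4269658713²
eq3−eq2, eq3−eq1 (x²,y² cancel):
  0.426·x − 29.900·y = -72.540743
  -23.252·x − 52.068·y = 1032.850241
det = 0.426·-52.068 − -29.900·-23.252 = -717.415768
x = (-72.540743·-52.068 − -29.900·1032.850241) / -717.415768 = -48.311279
y = (0.426·1032.850241 − -72.540743·-23.252) / -717.415768 = 1.737797

x=-48.311 y=1.738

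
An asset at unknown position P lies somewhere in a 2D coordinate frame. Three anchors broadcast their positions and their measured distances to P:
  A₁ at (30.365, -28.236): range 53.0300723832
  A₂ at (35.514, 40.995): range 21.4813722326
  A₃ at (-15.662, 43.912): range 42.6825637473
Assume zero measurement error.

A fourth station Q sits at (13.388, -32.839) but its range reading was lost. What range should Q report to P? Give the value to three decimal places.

eq1: (x − 30.365)² + (y + 28.236)² = 53.0300723832²
eq2: (x − 35.514)² + (y − 40.995)² = 21.4813722326²
eq3: (x + 15.662)² + (y − 43.912)² = 42.6825637473²
eq2−eq3, eq2−eq1 (x²,y² cancel):
  -102.352·x + 5.834·y = -2128.624128
  -10.298·x − 138.462·y = -3573.268524
det = -102.352·-138.462 − 5.834·-10.298 = 14231.941156
x = (-2128.624128·-138.462 − 5.834·-3573.268524) / 14231.941156 = 22.174066
y = (-102.352·-3573.268524 − -2128.624128·-10.298) / 14231.941156 = 24.157675
|P − Q| = √((22.174066 − 13.388)² + (24.157675 − -32.839)²) = 57.669887

57.670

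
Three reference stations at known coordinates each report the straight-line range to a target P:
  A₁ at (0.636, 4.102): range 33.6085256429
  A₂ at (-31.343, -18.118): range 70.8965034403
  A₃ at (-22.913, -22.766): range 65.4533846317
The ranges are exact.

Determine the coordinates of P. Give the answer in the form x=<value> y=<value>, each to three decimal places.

x=33.711 y=10.064

eq1: (x − 0.636)² + (y − 4.102)² = 33.6085256429²
eq2: (x + 31.343)² + (y + 18.118)² = 70.8965034403²
eq3: (x + 22.913)² + (y + 22.766)² = 65.4533846317²
eq2−eq3, eq2−eq1 (x²,y² cancel):
  16.860·x − 9.296·y = 474.819392
  63.958·x + 44.440·y = 2603.366531
det = 16.860·44.440 − -9.296·63.958 = 1343.811968
x = (474.819392·44.440 − -9.296·2603.366531) / 1343.811968 = 33.711464
y = (16.860·2603.366531 − 474.819392·63.958) / 1343.811968 = 10.064102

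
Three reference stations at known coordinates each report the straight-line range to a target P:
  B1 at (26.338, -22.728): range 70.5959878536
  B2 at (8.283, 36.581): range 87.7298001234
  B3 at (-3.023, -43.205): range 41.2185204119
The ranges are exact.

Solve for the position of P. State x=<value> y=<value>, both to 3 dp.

eq1: (x − 26.338)² + (y + 22.728)² = 70.5959878536²
eq2: (x − 8.283)² + (y − 36.581)² = 87.7298001234²
eq3: (x + 3.023)² + (y + 43.205)² = 41.2185204119²
eq1−eq2, eq1−eq3 (x²,y² cancel):
  -36.110·x + 118.618·y = -2516.198907
  -58.722·x − 40.954·y = 3950.385402
det = -36.110·-40.954 − 118.618·-58.722 = 8444.335136
x = (-2516.198907·-40.954 − 118.618·3950.385402) / 8444.335136 = -43.288003
y = (-36.110·3950.385402 − -2516.198907·-58.722) / 8444.335136 = -34.390469

x=-43.288 y=-34.390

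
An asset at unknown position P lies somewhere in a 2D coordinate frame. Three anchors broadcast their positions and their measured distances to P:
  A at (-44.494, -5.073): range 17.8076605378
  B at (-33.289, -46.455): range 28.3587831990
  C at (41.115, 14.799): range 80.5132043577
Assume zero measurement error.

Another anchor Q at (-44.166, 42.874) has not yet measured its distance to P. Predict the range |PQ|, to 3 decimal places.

62.117

eq1: (x + 44.494)² + (y + 5.073)² = 17.8076605378²
eq2: (x + 33.289)² + (y + 46.455)² = 28.3587831990²
eq3: (x − 41.115)² + (y − 14.799)² = 80.5132043577²
eq2−eq3, eq2−eq1 (x²,y² cancel):
  148.808·x + 122.508·y = -7034.926411
  -22.410·x + 82.764·y = -773.665370
det = 148.808·82.764 − 122.508·-22.410 = 15061.349592
x = (-7034.926411·82.764 − 122.508·-773.665370) / 15061.349592 = -32.364859
y = (148.808·-773.665370 − -7034.926411·-22.410) / 15061.349592 = -18.111279
|P − Q| = √((-32.364859 − -44.166)² + (-18.111279 − 42.874)²) = 62.116593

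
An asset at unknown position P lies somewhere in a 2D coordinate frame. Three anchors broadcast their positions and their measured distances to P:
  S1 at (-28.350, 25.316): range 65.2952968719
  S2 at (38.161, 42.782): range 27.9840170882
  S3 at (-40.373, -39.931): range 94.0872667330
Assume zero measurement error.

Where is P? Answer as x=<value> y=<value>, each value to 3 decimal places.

eq1: (x + 28.350)² + (y − 25.316)² = 65.2952968719²
eq2: (x − 38.161)² + (y − 42.782)² = 27.9840170882²
eq3: (x + 40.373)² + (y + 39.931)² = 94.0872667330²
eq2−eq3, eq2−eq1 (x²,y² cancel):
  -157.068·x − 165.426·y = -8131.406104
  -133.022·x − 34.932·y = -5322.309670
det = -157.068·-34.932 − -165.426·-133.022 = -16518.597996
x = (-8131.406104·-34.932 − -165.426·-5322.309670) / -16518.597996 = 36.104887
y = (-157.068·-5322.309670 − -8131.406104·-133.022) / -16518.597996 = 14.873621

x=36.105 y=14.874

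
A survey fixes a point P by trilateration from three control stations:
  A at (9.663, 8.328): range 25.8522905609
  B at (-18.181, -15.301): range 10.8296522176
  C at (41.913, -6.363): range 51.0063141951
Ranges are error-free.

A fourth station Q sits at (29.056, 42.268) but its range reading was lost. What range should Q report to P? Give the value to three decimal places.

64.302

eq1: (x − 9.663)² + (y − 8.328)² = 25.8522905609²
eq2: (x + 18.181)² + (y + 15.301)² = 10.8296522176²
eq3: (x − 41.913)² + (y + 6.363)² = 51.0063141951²
eq1−eq2, eq1−eq3 (x²,y² cancel):
  -55.688·x − 47.258·y = 952.999769
  64.500·x − 29.382·y = -298.844976
det = -55.688·-29.382 − -47.258·64.500 = 4684.365816
x = (952.999769·-29.382 − -47.258·-298.844976) / 4684.365816 = -8.992435
y = (-55.688·-298.844976 − 952.999769·64.500) / 4684.365816 = -9.569365
|P − Q| = √((-8.992435 − 29.056)² + (-9.569365 − 42.268)²) = 64.302378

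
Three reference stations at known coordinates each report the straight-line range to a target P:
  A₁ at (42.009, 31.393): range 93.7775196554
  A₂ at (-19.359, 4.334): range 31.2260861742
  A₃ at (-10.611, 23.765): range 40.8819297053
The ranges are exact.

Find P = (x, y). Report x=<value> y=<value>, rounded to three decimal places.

eq1: (x − 42.009)² + (y − 31.393)² = 93.7775196554²
eq2: (x + 19.359)² + (y − 4.334)² = 31.2260861742²
eq3: (x + 10.611)² + (y − 23.765)² = 40.8819297053²
eq1−eq3, eq1−eq2 (x²,y² cancel):
  -105.240·x − 15.256·y = 5049.983032
  -122.736·x − 54.118·y = 5462.432642
det = -105.240·-54.118 − -15.256·-122.736 = 3822.917904
x = (5049.983032·-54.118 − -15.256·5462.432642) / 3822.917904 = -49.689822
y = (-105.240·5462.432642 − 5049.983032·-122.736) / 3822.917904 = 11.757591

x=-49.690 y=11.758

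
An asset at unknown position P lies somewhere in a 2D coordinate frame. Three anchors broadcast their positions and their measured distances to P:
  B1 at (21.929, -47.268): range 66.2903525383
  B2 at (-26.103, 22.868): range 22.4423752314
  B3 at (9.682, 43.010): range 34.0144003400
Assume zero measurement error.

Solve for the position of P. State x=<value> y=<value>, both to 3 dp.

x=-6.026 y=12.840

eq1: (x − 21.929)² + (y + 47.268)² = 66.2903525383²
eq2: (x + 26.103)² + (y − 22.868)² = 22.4423752314²
eq3: (x − 9.682)² + (y − 43.010)² = 34.0144003400²
eq3−eq1, eq3−eq2 (x²,y² cancel):
  24.494·x − 180.556·y = -2465.887768
  -71.570·x − 40.284·y = -85.969967
det = 24.494·-40.284 − -180.556·-71.570 = -13909.109216
x = (-2465.887768·-40.284 − -180.556·-85.969967) / -13909.109216 = -6.025794
y = (24.494·-85.969967 − -2465.887768·-71.570) / -13909.109216 = 12.839739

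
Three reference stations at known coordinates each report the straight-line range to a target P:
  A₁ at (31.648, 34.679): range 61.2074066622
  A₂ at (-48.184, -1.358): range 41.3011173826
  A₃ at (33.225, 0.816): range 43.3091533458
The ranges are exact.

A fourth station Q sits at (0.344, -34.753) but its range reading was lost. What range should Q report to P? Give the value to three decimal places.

eq1: (x − 31.648)² + (y − 34.679)² = 61.2074066622²
eq2: (x + 48.184)² + (y + 1.358)² = 41.3011173826²
eq3: (x − 33.225)² + (y − 0.816)² = 43.3091533458²
eq2−eq3, eq2−eq1 (x²,y² cancel):
  162.818·x + 4.348·y = -1388.876005
  159.664·x + 72.074·y = -2159.877408
det = 162.818·72.074 − 4.348·159.664 = 11040.725460
x = (-1388.876005·72.074 − 4.348·-2159.877408) / 11040.725460 = -8.216009
y = (162.818·-2159.877408 − -1388.876005·159.664) / 11040.725460 = -11.766747
|P − Q| = √((-8.216009 − 0.344)² + (-11.766747 − -34.753)²) = 24.528383

24.528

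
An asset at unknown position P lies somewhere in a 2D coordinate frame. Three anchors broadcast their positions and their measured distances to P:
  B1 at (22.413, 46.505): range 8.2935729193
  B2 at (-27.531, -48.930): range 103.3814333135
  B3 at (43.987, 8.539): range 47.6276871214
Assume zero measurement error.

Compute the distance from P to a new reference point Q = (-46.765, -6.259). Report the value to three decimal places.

eq1: (x − 22.413)² + (y − 46.505)² = 8.2935729193²
eq2: (x + 27.531)² + (y + 48.930)² = 103.3814333135²
eq3: (x − 43.987)² + (y − 8.539)² = 47.6276871214²
eq2−eq3, eq2−eq1 (x²,y² cancel):
  143.036·x + 114.938·y = 7274.994002
  99.888·x + 190.870·y = 10131.894135
det = 143.036·190.870 − 114.938·99.888 = 15820.354376
x = (7274.994002·190.870 − 114.938·10131.894135) / 15820.354376 = 14.161406
y = (143.036·10131.894135 − 7274.994002·99.888) / 15820.354376 = 45.671607
|P − Q| = √((14.161406 − -46.765)² + (45.671607 − -6.259)²) = 80.055074

80.055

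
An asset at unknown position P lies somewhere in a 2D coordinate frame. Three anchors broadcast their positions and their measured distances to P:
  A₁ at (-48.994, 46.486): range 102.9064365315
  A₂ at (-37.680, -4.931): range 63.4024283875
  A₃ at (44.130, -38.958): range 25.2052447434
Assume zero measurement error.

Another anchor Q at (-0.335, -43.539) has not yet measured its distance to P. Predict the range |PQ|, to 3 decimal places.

eq1: (x + 48.994)² + (y − 46.486)² = 102.9064365315²
eq2: (x + 37.680)² + (y + 4.931)² = 63.4024283875²
eq3: (x − 44.130)² + (y + 38.958)² = 25.2052447434²
eq1−eq3, eq1−eq2 (x²,y² cancel):
  186.248·x − 170.888·y = 8858.252749
  22.628·x − 102.834·y = 3452.603683
det = 186.248·-102.834 − -170.888·22.628 = -15285.773168
x = (8858.252749·-102.834 − -170.888·3452.603683) / -15285.773168 = 20.994753
y = (186.248·3452.603683 − 8858.252749·22.628) / -15285.773168 = -28.954766
|P − Q| = √((20.994753 − -0.335)² + (-28.954766 − -43.539)²) = 25.839083

25.839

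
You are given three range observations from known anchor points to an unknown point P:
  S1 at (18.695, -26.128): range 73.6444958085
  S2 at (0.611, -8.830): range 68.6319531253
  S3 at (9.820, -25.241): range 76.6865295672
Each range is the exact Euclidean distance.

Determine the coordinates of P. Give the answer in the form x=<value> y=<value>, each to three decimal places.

x=46.781 y=41.950

eq1: (x − 18.695)² + (y + 26.128)² = 73.6444958085²
eq2: (x − 0.611)² + (y + 8.830)² = 68.6319531253²
eq3: (x − 9.820)² + (y + 25.241)² = 76.6865295672²
eq1−eq3, eq1−eq2 (x²,y² cancel):
  -17.750·x + 1.774·y = -755.946982
  -36.168·x + 34.596·y = -240.666415
det = -17.750·34.596 − 1.774·-36.168 = -549.916968
x = (-755.946982·34.596 − 1.774·-240.666415) / -549.916968 = 46.781243
y = (-17.750·-240.666415 − -755.946982·-36.168) / -549.916968 = 41.950445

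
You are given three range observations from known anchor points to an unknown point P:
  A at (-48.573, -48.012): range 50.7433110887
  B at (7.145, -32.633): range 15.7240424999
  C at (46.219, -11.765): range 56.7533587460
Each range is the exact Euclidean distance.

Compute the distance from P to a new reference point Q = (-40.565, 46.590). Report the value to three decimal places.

103.384

eq1: (x + 48.573)² + (y + 48.012)² = 50.7433110887²
eq2: (x − 7.145)² + (y + 32.633)² = 15.7240424999²
eq3: (x − 46.219)² + (y + 11.765)² = 56.7533587460²
eq3−eq1, eq3−eq2 (x²,y² cancel):
  -189.584·x − 72.494·y = 3035.937396
  -78.148·x − 41.736·y = 1815.050744
det = -189.584·-41.736 − -72.494·-78.148 = 2247.216712
x = (3035.937396·-41.736 − -72.494·1815.050744) / 2247.216712 = 2.168196
y = (-189.584·1815.050744 − 3035.937396·-78.148) / 2247.216712 = -47.548661
|P − Q| = √((2.168196 − -40.565)² + (-47.548661 − 46.590)²) = 103.383816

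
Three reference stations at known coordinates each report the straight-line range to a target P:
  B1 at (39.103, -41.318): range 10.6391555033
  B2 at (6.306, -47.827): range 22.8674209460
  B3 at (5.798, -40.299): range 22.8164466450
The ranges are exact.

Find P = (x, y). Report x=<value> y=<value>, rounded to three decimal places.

eq1: (x − 39.103)² + (y + 41.318)² = 10.6391555033²
eq2: (x − 6.306)² + (y + 47.827)² = 22.8674209460²
eq3: (x − 5.798)² + (y + 40.299)² = 22.8164466450²
eq2−eq1, eq2−eq3 (x²,y² cancel):
  65.594·x + 13.018·y = 1318.761479
  -1.016·x + 15.056·y = -667.232657
det = 65.594·15.056 − 13.018·-1.016 = 1000.809552
x = (1318.761479·15.056 − 13.018·-667.232657) / 1000.809552 = 28.518221
y = (65.594·-667.232657 − 1318.761479·-1.016) / 1000.809552 = -42.392278

x=28.518 y=-42.392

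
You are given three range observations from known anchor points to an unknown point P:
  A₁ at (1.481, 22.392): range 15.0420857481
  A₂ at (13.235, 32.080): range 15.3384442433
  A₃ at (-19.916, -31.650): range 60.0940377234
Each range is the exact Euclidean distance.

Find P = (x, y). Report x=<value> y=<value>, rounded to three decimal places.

x=15.488 y=16.908

eq1: (x − 1.481)² + (y − 22.392)² = 15.0420857481²
eq2: (x − 13.235)² + (y − 32.080)² = 15.3384442433²
eq3: (x + 19.916)² + (y + 31.650)² = 60.0940377234²
eq3−eq2, eq3−eq1 (x²,y² cancel):
  66.302·x + 127.460·y = 3181.947567
  42.794·x + 108.084·y = 2490.254495
det = 66.302·108.084 − 127.460·42.794 = 1711.662128
x = (3181.947567·108.084 − 127.460·2490.254495) / 1711.662128 = 15.487743
y = (66.302·2490.254495 − 3181.947567·42.794) / 1711.662128 = 16.907887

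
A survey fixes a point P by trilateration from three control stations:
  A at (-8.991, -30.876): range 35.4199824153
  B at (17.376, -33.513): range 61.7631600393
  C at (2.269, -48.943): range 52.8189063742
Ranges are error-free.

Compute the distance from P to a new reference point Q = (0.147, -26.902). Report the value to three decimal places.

eq1: (x + 8.991)² + (y + 30.876)² = 35.4199824153²
eq2: (x − 17.376)² + (y + 33.513)² = 61.7631600393²
eq3: (x − 2.269)² + (y + 48.943)² = 52.8189063742²
eq3−eq1, eq3−eq2 (x²,y² cancel):
  -22.520·x + 36.134·y = 168.861563
  30.214·x + 30.860·y = -2000.370132
det = -22.520·30.860 − 36.134·30.214 = -1786.719876
x = (168.861563·30.860 − 36.134·-2000.370132) / -1786.719876 = -43.371344
y = (-22.520·-2000.370132 − 168.861563·30.214) / -1786.719876 = -22.357367
|P − Q| = √((-43.371344 − 0.147)² + (-22.357367 − -26.902)²) = 43.754999

43.755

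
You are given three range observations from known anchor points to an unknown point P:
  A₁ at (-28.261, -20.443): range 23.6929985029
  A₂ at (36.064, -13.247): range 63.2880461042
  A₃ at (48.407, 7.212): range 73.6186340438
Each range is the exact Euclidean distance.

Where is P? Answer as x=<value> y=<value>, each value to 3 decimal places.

x=-25.093 y=3.037

eq1: (x + 28.261)² + (y + 20.443)² = 23.6929985029²
eq2: (x − 36.064)² + (y + 13.247)² = 63.2880461042²
eq3: (x − 48.407)² + (y − 7.212)² = 73.6186340438²
eq3−eq1, eq3−eq2 (x²,y² cancel):
  -153.336·x − 55.310·y = 3679.694877
  -24.686·x − 40.918·y = 495.171011
det = -153.336·-40.918 − -55.310·-24.686 = 4908.819788
x = (3679.694877·-40.918 − -55.310·495.171011) / 4908.819788 = -25.093169
y = (-153.336·495.171011 − 3679.694877·-24.686) / 4908.819788 = 3.037269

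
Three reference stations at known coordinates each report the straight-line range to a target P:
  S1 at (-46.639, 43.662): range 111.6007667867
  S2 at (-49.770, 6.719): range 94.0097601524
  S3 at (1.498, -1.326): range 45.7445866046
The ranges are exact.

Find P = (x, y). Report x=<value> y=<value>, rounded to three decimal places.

x=36.372 y=-30.930

eq1: (x + 46.639)² + (y − 43.662)² = 111.6007667867²
eq2: (x + 49.770)² + (y − 6.719)² = 94.0097601524²
eq3: (x − 1.498)² + (y + 1.326)² = 45.7445866046²
eq3−eq2, eq3−eq1 (x²,y² cancel):
  -102.536·x + 16.090·y = -4227.072219
  -96.274·x + 89.976·y = -6284.599659
det = -102.536·89.976 − 16.090·-96.274 = -7676.730476
x = (-4227.072219·89.976 − 16.090·-6284.599659) / -7676.730476 = 36.371714
y = (-102.536·-6284.599659 − -4227.072219·-96.274) / -7676.730476 = -30.929907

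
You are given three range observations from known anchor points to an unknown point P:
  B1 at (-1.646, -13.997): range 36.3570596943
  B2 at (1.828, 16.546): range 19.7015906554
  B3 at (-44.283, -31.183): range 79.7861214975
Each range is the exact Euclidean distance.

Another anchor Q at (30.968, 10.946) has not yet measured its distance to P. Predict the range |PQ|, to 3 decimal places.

eq1: (x + 1.646)² + (y + 13.997)² = 36.3570596943²
eq2: (x − 1.828)² + (y − 16.546)² = 19.7015906554²
eq3: (x + 44.283)² + (y + 31.183)² = 79.7861214975²
eq1−eq2, eq1−eq3 (x²,y² cancel):
  6.948·x + 61.086·y = 1012.169490
  -85.274·x − 34.372·y = -2309.251141
det = 6.948·-34.372 − 61.086·-85.274 = 4970.230908
x = (1012.169490·-34.372 − 61.086·-2309.251141) / 4970.230908 = 21.381829
y = (6.948·-2309.251141 − 1012.169490·-85.274) / 4970.230908 = 14.137585
|P − Q| = √((21.381829 − 30.968)² + (14.137585 − 10.946)²) = 10.103509

10.104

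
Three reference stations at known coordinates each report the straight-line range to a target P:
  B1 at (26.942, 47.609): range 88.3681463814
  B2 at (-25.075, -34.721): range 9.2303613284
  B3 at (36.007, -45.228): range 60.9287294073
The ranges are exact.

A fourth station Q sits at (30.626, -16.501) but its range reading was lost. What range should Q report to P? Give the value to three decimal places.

53.327

eq1: (x − 26.942)² + (y − 47.609)² = 88.3681463814²
eq2: (x + 25.075)² + (y + 34.721)² = 9.2303613284²
eq3: (x − 36.007)² + (y + 45.228)² = 60.9287294073²
eq3−eq1, eq3−eq2 (x²,y² cancel):
  -18.130·x + 185.674·y = -4446.207016
  -122.164·x + 21.014·y = 2119.337930
det = -18.130·21.014 − 185.674·-122.164 = 22301.694716
x = (-4446.207016·21.014 − 185.674·2119.337930) / 22301.694716 = -21.834150
y = (-18.130·2119.337930 − -4446.207016·-122.164) / 22301.694716 = -26.078289
|P − Q| = √((-21.834150 − 30.626)² + (-26.078289 − -16.501)²) = 53.327214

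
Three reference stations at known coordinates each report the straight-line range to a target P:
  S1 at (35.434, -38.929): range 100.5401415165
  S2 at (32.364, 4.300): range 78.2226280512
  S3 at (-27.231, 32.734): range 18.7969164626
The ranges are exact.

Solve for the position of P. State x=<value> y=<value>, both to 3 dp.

x=-43.508 y=23.333

eq1: (x − 35.434)² + (y + 38.929)² = 100.5401415165²
eq2: (x − 32.364)² + (y − 4.300)² = 78.2226280512²
eq3: (x + 27.231)² + (y − 32.734)² = 18.7969164626²
eq1−eq2, eq1−eq3 (x²,y² cancel):
  -6.140·x + 86.458·y = 2284.423616
  -125.330·x + 143.326·y = 8797.002708
det = -6.140·143.326 − 86.458·-125.330 = 9955.759500
x = (2284.423616·143.326 − 86.458·8797.002708) / 9955.759500 = -43.507877
y = (-6.140·8797.002708 − 2284.423616·-125.330) / 9955.759500 = 23.332546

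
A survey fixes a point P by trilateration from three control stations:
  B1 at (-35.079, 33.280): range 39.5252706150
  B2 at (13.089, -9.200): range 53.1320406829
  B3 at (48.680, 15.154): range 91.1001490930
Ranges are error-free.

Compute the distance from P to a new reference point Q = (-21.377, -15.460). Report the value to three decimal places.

eq1: (x + 35.079)² + (y − 33.280)² = 39.5252706150²
eq2: (x − 13.089)² + (y + 9.200)² = 53.1320406829²
eq3: (x − 48.680)² + (y − 15.154)² = 91.1001490930²
eq3−eq1, eq3−eq2 (x²,y² cancel):
  -167.518·x + 36.252·y = 6475.698673
  -71.182·x − 48.708·y = 3132.799223
det = -167.518·-48.708 − 36.252·-71.182 = 10739.956608
x = (6475.698673·-48.708 − 36.252·3132.799223) / 10739.956608 = -39.943231
y = (-167.518·3132.799223 − 6475.698673·-71.182) / 10739.956608 = -5.944817
|P − Q| = √((-39.943231 − -21.377)² + (-5.944817 − -15.460)²) = 20.862494

20.862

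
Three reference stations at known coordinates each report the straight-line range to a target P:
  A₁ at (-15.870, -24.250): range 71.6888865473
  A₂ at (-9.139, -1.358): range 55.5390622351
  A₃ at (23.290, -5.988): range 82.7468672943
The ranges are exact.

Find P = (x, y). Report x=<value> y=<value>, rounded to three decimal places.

x=-44.489 y=41.479

eq1: (x + 15.870)² + (y + 24.250)² = 71.6888865473²
eq2: (x + 9.139)² + (y + 1.358)² = 55.5390622351²
eq3: (x − 23.290)² + (y + 5.988)² = 82.7468672943²
eq3−eq1, eq3−eq2 (x²,y² cancel):
  -78.320·x − 36.524·y = 1969.386749
  -64.858·x + 9.260·y = 3269.541854
det = -78.320·9.260 − -36.524·-64.858 = -3094.116792
x = (1969.386749·9.260 − -36.524·3269.541854) / -3094.116792 = -44.488711
y = (-78.320·3269.541854 − 1969.386749·-64.858) / -3094.116792 = 41.478729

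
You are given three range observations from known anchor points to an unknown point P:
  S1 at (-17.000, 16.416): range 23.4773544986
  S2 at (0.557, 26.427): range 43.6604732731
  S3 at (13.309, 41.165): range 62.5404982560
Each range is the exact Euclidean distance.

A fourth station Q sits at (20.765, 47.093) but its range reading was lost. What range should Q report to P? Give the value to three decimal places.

72.064

eq1: (x + 17.000)² + (y − 16.416)² = 23.4773544986²
eq2: (x − 0.557)² + (y − 26.427)² = 43.6604732731²
eq3: (x − 13.309)² + (y − 41.165)² = 62.5404982560²
eq2−eq1, eq2−eq3 (x²,y² cancel):
  -35.114·x − 20.022·y = 1214.839230
  25.504·x + 29.476·y = -832.086868
det = -35.114·29.476 − -20.022·25.504 = -524.379176
x = (1214.839230·29.476 − -20.022·-832.086868) / -524.379176 = -36.516625
y = (-35.114·-832.086868 − 1214.839230·25.504) / -524.379176 = 3.366574
|P − Q| = √((-36.516625 − 20.765)² + (3.366574 − 47.093)²) = 72.063756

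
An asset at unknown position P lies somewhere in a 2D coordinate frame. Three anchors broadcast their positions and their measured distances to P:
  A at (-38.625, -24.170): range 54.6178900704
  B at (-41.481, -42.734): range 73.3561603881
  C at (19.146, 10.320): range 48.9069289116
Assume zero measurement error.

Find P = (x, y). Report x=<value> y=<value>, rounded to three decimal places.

eq1: (x + 38.625)² + (y + 24.170)² = 54.6178900704²
eq2: (x + 41.481)² + (y + 42.734)² = 73.3561603881²
eq3: (x − 19.146)² + (y − 10.320)² = 48.9069289116²
eq3−eq2, eq3−eq1 (x²,y² cancel):
  -121.254·x − 106.108·y = 84.557830
  -115.542·x − 68.980·y = 1011.781589
det = -121.254·-68.980 − -106.108·-115.542 = -3895.829616
x = (84.557830·-68.980 − -106.108·1011.781589) / -3895.829616 = -26.060000
y = (-121.254·1011.781589 − 84.557830·-115.542) / -3895.829616 = 28.982937

x=-26.060 y=28.983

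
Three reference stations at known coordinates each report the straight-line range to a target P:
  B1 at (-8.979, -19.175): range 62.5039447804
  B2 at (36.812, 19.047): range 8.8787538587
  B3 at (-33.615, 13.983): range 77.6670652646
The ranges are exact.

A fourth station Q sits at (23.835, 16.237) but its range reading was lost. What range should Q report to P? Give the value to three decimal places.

20.351

eq1: (x + 8.979)² + (y + 19.175)² = 62.5039447804²
eq2: (x − 36.812)² + (y − 19.047)² = 8.8787538587²
eq3: (x + 33.615)² + (y − 13.983)² = 77.6670652646²
eq2−eq3, eq2−eq1 (x²,y² cancel):
  -140.854·x − 10.128·y = -6345.759796
  -91.582·x − 76.444·y = -5097.519330
det = -140.854·-76.444 − -10.128·-91.582 = 9839.900680
x = (-6345.759796·-76.444 − -10.128·-5097.519330) / 9839.900680 = 44.052029
y = (-140.854·-5097.519330 − -6345.759796·-91.582) / 9839.900680 = 13.907520
|P − Q| = √((44.052029 − 23.835)² + (13.907520 − 16.237)²) = 20.350792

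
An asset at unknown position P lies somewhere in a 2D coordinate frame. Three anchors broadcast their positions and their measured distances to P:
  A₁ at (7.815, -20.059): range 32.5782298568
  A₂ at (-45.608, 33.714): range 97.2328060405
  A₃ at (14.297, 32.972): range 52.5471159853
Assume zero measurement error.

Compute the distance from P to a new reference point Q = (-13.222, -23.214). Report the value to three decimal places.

53.821

eq1: (x − 7.815)² + (y + 20.059)² = 32.5782298568²
eq2: (x + 45.608)² + (y − 33.714)² = 97.2328060405²
eq3: (x − 14.297)² + (y − 32.972)² = 52.5471159853²
eq3−eq1, eq3−eq2 (x²,y² cancel):
  -12.964·x − 106.062·y = 871.739051
  -119.810·x + 1.484·y = -4767.852705
det = -12.964·1.484 − -106.062·-119.810 = -12726.526796
x = (871.739051·1.484 − -106.062·-4767.852705) / -12726.526796 = 39.633306
y = (-12.964·-4767.852705 − 871.739051·-119.810) / -12726.526796 = -13.063540
|P − Q| = √((39.633306 − -13.222)² + (-13.063540 − -23.214)²) = 53.821141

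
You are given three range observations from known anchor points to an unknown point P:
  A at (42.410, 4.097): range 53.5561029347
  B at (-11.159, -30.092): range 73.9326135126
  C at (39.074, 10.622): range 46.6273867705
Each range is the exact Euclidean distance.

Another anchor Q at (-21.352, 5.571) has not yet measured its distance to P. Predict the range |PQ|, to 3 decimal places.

eq1: (x − 42.410)² + (y − 4.097)² = 53.5561029347²
eq2: (x + 11.159)² + (y + 30.092)² = 73.9326135126²
eq3: (x − 39.074)² + (y − 10.622)² = 46.6273867705²
eq3−eq1, eq3−eq2 (x²,y² cancel):
  6.672·x − 13.050·y = -518.353816
  -100.466·x − 81.428·y = -3901.470759
det = 6.672·-81.428 − -13.050·-100.466 = -1854.368916
x = (-518.353816·-81.428 − -13.050·-3901.470759) / -1854.368916 = 4.694686
y = (6.672·-3901.470759 − -518.353816·-100.466) / -1854.368916 = 42.120824
|P − Q| = √((4.694686 − -21.352)² + (42.120824 − 5.571)²) = 44.881171

44.881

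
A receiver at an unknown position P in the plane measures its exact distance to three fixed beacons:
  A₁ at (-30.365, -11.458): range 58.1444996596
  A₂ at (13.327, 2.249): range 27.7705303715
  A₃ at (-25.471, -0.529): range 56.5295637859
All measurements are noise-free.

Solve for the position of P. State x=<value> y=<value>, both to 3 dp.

eq1: (x + 30.365)² + (y + 11.458)² = 58.1444996596²
eq2: (x − 13.327)² + (y − 2.249)² = 27.7705303715²
eq3: (x + 25.471)² + (y + 0.529)² = 56.5295637859²
eq3−eq2, eq3−eq1 (x²,y² cancel):
  77.596·x + 5.556·y = 1958.004473
  -9.788·x − 21.858·y = 219.076048
det = 77.596·-21.858 − 5.556·-9.788 = -1641.711240
x = (1958.004473·-21.858 − 5.556·219.076048) / -1641.711240 = 26.810591
y = (77.596·219.076048 − 1958.004473·-9.788) / -1641.711240 = -22.028461

x=26.811 y=-22.028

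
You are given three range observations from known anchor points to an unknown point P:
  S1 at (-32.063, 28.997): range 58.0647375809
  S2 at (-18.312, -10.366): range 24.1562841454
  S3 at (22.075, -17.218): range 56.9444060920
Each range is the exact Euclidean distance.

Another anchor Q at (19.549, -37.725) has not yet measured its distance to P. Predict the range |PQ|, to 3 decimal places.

eq1: (x + 32.063)² + (y − 28.997)² = 58.0647375809²
eq2: (x + 18.312)² + (y + 10.366)² = 24.1562841454²
eq3: (x − 22.075)² + (y + 17.218)² = 56.9444060920²
eq1−eq3, eq1−eq2 (x²,y² cancel):
  108.276·x − 92.430·y = -956.248464
  27.502·x − 78.726·y = 1361.909009
det = 108.276·-78.726 − -92.430·27.502 = -5982.126516
x = (-956.248464·-78.726 − -92.430·1361.909009) / -5982.126516 = -33.627317
y = (108.276·1361.909009 − -956.248464·27.502) / -5982.126516 = -29.046662
|P − Q| = √((-33.627317 − 19.549)² + (-29.046662 − -37.725)²) = 53.879813

53.880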